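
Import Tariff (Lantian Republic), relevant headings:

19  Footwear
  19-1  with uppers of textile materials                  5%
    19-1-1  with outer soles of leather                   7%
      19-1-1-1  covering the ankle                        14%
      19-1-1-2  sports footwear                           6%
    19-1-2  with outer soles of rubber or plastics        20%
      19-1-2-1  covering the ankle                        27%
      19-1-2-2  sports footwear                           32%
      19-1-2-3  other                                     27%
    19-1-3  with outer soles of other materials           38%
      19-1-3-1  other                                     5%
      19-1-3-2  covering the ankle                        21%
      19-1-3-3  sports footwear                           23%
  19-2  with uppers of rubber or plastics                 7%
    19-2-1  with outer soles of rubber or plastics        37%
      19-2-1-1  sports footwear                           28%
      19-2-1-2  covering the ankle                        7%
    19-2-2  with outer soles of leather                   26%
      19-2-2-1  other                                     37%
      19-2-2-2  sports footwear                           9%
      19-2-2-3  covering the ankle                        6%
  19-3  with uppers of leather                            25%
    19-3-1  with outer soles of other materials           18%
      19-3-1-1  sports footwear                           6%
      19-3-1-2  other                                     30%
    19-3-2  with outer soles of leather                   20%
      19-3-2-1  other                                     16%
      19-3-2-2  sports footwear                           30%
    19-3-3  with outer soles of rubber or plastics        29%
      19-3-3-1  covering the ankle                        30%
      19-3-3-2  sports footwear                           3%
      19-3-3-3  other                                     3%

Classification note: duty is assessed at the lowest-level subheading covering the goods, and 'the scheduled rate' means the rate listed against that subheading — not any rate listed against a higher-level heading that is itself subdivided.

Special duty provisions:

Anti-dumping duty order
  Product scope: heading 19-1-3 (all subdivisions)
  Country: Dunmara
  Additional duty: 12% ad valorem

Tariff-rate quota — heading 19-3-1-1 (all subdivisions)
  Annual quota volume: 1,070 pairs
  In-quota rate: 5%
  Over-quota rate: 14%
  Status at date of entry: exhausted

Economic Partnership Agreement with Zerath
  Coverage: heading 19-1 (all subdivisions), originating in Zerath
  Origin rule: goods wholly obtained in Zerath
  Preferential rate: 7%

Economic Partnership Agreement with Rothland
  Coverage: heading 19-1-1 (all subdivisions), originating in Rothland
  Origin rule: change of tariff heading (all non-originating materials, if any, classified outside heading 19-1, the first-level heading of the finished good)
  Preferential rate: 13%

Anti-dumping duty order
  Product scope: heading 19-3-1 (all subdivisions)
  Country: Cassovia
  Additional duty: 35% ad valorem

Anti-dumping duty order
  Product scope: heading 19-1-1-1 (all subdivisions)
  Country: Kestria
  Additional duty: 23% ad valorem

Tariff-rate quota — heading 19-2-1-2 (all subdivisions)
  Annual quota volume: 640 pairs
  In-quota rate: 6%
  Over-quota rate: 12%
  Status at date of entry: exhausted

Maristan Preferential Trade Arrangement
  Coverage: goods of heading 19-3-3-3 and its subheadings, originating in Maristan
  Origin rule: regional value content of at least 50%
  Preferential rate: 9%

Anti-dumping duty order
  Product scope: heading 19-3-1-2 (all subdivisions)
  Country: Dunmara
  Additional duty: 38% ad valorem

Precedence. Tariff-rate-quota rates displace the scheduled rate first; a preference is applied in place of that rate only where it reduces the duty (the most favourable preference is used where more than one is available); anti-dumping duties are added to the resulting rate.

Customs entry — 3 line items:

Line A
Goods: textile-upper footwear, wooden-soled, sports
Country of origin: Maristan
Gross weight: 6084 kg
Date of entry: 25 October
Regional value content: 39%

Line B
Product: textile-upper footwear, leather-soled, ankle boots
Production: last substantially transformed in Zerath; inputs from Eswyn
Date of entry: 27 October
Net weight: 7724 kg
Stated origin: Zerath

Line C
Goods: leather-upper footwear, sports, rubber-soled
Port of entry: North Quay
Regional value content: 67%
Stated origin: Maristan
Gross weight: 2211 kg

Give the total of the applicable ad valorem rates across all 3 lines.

Line A: textile-upper → 19-1; wooden-soled → 19-1-3; sports → 19-1-3-3. Scheduled 23%. Maristan agreement on 19-3-3-3: 19-1-3-3 not covered. → 23%.
Line B: textile-upper → 19-1; leather-soled → 19-1-1; ankle boots → 19-1-1-1. Scheduled 14%. Zerath agreement on 19-1: not wholly obtained. → 14%.
Line C: leather-upper → 19-3; rubber-soled → 19-3-3; sports → 19-3-3-2. Scheduled 3%. Maristan agreement on 19-3-3-3: 19-3-3-2 not covered. → 3%.
Sum: 23% + 14% + 3% = 40%.

40%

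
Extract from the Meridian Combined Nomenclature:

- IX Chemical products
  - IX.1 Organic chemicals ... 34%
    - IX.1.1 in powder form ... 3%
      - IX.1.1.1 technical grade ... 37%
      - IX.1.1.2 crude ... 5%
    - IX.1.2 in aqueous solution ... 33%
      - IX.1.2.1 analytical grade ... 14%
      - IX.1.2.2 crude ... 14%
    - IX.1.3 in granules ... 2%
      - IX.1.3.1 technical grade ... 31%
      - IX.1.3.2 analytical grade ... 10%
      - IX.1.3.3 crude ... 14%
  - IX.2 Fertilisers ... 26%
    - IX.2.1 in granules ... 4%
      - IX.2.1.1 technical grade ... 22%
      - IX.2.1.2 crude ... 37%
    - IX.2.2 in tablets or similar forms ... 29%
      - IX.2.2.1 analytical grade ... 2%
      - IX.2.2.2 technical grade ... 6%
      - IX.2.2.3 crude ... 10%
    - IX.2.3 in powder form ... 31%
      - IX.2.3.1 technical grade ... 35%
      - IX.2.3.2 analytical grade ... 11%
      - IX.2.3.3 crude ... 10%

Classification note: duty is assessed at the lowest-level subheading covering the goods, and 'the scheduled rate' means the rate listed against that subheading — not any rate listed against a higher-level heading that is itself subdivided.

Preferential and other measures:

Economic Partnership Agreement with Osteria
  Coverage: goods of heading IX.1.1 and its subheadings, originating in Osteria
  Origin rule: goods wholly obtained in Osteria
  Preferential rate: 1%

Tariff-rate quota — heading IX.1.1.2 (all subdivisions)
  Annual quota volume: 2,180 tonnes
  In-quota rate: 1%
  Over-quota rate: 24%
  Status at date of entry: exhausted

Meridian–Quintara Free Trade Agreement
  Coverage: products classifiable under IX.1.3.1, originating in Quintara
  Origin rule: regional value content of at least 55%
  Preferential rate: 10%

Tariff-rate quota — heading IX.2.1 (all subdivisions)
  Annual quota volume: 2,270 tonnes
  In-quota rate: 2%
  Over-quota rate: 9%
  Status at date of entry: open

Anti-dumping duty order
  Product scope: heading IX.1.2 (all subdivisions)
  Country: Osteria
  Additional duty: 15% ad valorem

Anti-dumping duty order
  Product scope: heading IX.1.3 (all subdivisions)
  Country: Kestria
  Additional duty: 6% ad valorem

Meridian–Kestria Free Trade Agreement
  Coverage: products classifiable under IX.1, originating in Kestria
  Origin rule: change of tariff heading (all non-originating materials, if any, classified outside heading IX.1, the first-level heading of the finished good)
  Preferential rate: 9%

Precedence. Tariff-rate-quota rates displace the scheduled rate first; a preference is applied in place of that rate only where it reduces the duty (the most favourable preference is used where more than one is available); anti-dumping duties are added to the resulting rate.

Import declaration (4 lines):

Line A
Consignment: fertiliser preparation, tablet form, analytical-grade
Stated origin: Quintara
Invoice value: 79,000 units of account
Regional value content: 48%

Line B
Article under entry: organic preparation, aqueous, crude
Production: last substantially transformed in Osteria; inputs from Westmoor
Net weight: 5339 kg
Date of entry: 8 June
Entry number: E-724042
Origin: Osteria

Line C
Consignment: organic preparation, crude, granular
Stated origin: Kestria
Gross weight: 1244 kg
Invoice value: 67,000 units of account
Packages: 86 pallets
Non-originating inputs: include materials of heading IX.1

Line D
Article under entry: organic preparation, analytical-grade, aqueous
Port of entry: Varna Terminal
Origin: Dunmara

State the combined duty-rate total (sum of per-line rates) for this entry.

65%

Line A: fertiliser → IX.2; tablet form → IX.2.2; analytical-grade → IX.2.2.1. Scheduled 2%. Quintara agreement on IX.1.3.1: IX.2.2.1 not covered. → 2%.
Line B: organic → IX.1; aqueous → IX.1.2; crude → IX.1.2.2. Scheduled 14%. Osteria agreement on IX.1.1: IX.1.2.2 not covered; anti-dumping (Osteria, IX.1.2): +15%; total 14% + 15% = 29%. → 29%.
Line C: organic → IX.1; granular → IX.1.3; crude → IX.1.3.3. Scheduled 14%. Kestria agreement on IX.1: CTH not met; anti-dumping (Kestria, IX.1.3): +6%; total 14% + 6% = 20%. → 20%.
Line D: organic → IX.1; aqueous → IX.1.2; analytical-grade → IX.1.2.1. Scheduled 14%. No special measure applies. → 14%.
Sum: 2% + 29% + 20% + 14% = 65%.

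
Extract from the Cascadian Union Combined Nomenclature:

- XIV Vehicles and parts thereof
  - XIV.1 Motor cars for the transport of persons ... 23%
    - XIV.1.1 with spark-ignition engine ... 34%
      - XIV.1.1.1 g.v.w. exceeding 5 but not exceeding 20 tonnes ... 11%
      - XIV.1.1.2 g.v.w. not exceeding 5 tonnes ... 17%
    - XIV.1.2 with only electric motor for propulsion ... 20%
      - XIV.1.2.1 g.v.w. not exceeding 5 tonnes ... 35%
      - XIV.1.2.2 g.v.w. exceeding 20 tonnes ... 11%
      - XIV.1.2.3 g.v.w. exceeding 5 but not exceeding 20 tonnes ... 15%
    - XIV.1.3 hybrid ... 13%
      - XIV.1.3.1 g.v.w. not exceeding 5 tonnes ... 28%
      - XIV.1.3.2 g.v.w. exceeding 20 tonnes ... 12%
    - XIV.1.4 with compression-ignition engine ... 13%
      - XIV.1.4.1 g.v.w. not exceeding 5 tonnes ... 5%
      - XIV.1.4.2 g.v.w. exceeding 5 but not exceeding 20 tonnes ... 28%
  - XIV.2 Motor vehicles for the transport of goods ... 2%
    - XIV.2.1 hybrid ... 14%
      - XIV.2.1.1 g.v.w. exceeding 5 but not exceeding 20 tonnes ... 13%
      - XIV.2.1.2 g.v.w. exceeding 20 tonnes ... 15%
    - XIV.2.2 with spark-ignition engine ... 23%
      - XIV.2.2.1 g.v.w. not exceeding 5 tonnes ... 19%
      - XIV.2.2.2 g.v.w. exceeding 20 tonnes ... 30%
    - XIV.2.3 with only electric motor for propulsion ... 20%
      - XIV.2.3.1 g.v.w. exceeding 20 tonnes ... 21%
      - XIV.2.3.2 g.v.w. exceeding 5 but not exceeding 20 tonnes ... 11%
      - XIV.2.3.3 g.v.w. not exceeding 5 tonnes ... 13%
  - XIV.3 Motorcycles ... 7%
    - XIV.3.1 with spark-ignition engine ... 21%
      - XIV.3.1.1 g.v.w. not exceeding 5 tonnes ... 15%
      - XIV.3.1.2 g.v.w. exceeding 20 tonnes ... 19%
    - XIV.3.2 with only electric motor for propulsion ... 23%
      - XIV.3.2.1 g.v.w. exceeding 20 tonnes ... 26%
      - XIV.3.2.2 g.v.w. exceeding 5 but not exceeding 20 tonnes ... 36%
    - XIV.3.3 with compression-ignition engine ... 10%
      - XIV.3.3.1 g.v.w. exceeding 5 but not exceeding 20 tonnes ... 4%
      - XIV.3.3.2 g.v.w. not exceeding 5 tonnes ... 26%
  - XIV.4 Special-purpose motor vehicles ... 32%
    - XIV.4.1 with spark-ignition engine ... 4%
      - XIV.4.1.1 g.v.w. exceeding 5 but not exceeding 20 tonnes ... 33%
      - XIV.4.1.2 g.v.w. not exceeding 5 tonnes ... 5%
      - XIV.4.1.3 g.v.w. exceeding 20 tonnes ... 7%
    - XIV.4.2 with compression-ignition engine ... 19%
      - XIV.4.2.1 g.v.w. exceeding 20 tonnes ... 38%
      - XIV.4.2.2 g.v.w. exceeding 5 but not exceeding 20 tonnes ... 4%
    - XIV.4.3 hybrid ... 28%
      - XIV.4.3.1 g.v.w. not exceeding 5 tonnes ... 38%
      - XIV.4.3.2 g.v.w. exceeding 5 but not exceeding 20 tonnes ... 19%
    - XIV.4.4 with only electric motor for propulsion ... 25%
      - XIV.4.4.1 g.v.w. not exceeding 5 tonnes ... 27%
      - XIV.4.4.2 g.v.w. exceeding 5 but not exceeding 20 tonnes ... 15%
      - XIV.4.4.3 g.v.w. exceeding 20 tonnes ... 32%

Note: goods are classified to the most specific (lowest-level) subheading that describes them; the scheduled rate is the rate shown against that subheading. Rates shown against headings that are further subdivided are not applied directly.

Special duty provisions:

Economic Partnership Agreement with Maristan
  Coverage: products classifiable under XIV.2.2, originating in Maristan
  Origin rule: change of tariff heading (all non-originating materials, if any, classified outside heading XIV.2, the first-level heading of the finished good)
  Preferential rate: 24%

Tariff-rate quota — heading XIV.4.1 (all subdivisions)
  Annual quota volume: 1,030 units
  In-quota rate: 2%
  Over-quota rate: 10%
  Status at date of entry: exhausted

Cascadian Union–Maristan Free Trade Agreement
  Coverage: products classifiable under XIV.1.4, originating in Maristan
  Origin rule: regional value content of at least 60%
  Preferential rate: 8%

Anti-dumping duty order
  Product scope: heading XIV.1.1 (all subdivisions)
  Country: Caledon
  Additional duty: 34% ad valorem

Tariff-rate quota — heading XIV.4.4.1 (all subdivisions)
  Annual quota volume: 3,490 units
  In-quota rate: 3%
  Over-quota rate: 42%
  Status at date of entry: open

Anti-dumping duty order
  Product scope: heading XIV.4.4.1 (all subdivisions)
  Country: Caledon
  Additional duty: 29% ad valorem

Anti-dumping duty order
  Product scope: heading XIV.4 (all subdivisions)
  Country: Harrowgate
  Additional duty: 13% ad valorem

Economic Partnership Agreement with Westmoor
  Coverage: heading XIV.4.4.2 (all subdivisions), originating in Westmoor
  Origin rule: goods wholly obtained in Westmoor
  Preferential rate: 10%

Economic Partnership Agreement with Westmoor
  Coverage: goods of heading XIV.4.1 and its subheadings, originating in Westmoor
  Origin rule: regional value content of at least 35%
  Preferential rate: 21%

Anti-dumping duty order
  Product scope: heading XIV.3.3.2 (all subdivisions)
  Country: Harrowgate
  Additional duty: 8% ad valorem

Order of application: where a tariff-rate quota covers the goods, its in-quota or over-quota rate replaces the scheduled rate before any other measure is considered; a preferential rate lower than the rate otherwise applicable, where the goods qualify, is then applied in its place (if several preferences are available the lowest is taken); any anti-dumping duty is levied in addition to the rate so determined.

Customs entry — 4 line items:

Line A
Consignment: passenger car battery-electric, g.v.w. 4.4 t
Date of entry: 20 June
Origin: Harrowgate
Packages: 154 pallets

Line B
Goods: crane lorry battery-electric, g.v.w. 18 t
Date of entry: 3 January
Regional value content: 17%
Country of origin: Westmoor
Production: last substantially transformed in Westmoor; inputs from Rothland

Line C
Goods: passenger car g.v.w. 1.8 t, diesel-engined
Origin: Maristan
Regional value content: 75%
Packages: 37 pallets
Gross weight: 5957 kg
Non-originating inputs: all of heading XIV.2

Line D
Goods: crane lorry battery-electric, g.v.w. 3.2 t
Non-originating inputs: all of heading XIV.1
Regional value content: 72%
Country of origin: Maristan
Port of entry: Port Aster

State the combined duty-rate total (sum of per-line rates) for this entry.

58%

Line A: passenger car → XIV.1; battery-electric → XIV.1.2; g.v.w. 4.4 t → XIV.1.2.1. Scheduled 35%. No special measure applies. → 35%.
Line B: crane lorry → XIV.4; battery-electric → XIV.4.4; g.v.w. 18 t → XIV.4.4.2. Scheduled 15%. Westmoor agreement on XIV.4.4.2: not wholly obtained; Westmoor agreement on XIV.4.1: XIV.4.4.2 not covered. → 15%.
Line C: passenger car → XIV.1; diesel-engined → XIV.1.4; g.v.w. 1.8 t → XIV.1.4.1. Scheduled 5%. Maristan agreement on XIV.2.2: XIV.1.4.1 not covered; Maristan agreement on XIV.1.4: RVC ≥ 60% → 8% available; preference 8% not lower than 5% → no reduction. → 5%.
Line D: crane lorry → XIV.4; battery-electric → XIV.4.4; g.v.w. 3.2 t → XIV.4.4.1. Scheduled 27%. quota on XIV.4.4.1 open → in-quota 3%; Maristan agreement on XIV.2.2: XIV.4.4.1 not covered; Maristan agreement on XIV.1.4: XIV.4.4.1 not covered. → 3%.
Sum: 35% + 15% + 5% + 3% = 58%.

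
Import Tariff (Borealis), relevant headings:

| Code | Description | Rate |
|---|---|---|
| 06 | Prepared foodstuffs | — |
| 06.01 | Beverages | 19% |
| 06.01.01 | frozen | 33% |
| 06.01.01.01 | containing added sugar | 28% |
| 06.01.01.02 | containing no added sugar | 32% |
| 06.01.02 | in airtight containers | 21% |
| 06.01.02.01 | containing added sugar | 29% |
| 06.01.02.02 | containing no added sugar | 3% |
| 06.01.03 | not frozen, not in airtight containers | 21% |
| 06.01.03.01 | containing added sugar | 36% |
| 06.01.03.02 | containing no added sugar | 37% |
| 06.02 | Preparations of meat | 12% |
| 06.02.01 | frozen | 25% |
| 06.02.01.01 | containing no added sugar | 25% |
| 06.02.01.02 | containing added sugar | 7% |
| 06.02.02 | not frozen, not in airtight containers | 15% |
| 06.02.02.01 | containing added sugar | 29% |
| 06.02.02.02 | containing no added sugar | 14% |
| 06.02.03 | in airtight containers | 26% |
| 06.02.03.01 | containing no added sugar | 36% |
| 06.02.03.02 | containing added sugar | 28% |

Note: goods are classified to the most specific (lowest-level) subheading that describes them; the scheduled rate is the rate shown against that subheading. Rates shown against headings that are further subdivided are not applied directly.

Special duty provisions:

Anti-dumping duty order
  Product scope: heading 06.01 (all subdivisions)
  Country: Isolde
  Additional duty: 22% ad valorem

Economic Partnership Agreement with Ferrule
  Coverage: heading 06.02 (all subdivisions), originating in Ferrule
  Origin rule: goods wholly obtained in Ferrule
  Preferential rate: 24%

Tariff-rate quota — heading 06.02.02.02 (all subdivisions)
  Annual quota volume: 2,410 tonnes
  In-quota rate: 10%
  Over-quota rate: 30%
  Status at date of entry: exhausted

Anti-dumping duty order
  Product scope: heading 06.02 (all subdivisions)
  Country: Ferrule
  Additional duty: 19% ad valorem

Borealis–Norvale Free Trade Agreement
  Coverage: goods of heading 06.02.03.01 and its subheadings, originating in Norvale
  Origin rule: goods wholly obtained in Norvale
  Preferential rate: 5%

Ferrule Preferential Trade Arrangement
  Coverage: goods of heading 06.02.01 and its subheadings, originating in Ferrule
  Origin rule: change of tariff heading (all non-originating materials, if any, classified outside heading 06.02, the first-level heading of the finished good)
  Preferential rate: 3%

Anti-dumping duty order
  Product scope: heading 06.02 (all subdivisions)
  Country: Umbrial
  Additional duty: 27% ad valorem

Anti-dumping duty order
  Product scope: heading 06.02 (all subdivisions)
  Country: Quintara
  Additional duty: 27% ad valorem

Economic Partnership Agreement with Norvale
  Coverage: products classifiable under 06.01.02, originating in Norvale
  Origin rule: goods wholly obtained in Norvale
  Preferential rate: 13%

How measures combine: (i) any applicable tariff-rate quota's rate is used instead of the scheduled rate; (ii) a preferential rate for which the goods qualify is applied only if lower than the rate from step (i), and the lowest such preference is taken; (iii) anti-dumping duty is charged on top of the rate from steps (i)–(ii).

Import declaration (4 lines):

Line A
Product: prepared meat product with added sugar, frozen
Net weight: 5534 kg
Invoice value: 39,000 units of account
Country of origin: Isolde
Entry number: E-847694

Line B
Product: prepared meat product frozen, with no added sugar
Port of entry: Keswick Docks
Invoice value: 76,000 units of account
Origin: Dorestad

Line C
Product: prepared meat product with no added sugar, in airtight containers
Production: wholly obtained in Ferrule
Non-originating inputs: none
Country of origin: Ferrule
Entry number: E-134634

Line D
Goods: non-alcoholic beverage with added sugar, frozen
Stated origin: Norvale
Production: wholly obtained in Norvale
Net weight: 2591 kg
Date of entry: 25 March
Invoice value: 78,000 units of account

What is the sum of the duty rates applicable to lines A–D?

103%

Line A: prepared meat product → 06.02; frozen → 06.02.01; with added sugar → 06.02.01.02. Scheduled 7%. No special measure applies. → 7%.
Line B: prepared meat product → 06.02; frozen → 06.02.01; with no added sugar → 06.02.01.01. Scheduled 25%. No special measure applies. → 25%.
Line C: prepared meat product → 06.02; in airtight containers → 06.02.03; with no added sugar → 06.02.03.01. Scheduled 36%. Ferrule agreement on 06.02: wholly obtained → 24% available; Ferrule agreement on 06.02.01: 06.02.03.01 not covered; preferential 24%; anti-dumping (Ferrule, 06.02): +19%; total 24% + 19% = 43%. → 43%.
Line D: non-alcoholic beverage → 06.01; frozen → 06.01.01; with added sugar → 06.01.01.01. Scheduled 28%. Norvale agreement on 06.02.03.01: 06.01.01.01 not covered; Norvale agreement on 06.01.02: 06.01.01.01 not covered. → 28%.
Sum: 7% + 25% + 43% + 28% = 103%.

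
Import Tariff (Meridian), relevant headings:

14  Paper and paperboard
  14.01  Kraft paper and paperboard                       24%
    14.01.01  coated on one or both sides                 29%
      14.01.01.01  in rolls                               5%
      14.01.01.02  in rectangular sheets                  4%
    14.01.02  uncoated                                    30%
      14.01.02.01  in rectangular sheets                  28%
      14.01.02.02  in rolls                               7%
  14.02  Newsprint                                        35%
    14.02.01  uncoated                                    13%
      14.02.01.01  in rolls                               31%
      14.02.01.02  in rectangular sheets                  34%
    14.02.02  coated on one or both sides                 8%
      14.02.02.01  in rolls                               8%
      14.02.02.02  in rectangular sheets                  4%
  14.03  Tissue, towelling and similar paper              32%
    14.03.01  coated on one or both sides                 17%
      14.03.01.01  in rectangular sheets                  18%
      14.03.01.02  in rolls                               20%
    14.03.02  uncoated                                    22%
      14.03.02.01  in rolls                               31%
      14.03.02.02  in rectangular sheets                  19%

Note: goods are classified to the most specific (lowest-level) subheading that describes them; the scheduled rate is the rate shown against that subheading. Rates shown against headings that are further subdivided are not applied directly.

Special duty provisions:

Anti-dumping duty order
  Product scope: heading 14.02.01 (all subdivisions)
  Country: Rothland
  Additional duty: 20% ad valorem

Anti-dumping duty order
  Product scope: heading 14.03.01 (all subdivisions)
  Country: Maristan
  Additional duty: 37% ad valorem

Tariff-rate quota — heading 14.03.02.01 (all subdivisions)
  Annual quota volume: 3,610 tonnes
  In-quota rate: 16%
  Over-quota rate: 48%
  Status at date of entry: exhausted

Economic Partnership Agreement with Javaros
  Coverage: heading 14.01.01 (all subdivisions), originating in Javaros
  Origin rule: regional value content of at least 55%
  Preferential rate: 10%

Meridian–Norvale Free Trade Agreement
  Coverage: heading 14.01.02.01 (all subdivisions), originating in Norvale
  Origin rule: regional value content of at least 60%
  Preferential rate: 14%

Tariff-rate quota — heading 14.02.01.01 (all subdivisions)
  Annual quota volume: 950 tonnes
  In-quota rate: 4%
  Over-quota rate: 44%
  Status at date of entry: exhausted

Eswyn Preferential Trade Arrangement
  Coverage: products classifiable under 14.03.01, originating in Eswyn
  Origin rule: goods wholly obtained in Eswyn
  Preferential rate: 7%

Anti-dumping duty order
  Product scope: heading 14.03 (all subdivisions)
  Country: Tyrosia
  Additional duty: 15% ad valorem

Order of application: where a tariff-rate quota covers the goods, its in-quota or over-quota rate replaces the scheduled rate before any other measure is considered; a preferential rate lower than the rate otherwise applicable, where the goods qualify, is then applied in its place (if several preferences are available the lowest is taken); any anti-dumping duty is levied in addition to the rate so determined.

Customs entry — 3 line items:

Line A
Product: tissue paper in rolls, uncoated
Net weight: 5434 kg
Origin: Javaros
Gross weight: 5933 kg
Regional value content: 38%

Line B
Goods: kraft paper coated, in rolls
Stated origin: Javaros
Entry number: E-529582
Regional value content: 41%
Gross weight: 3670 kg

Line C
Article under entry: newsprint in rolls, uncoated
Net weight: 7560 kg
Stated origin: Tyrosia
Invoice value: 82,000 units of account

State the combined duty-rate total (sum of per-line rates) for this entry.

97%

Line A: tissue paper → 14.03; uncoated → 14.03.02; in rolls → 14.03.02.01. Scheduled 31%. quota on 14.03.02.01 exhausted → over-quota 48%; Javaros agreement on 14.01.01: 14.03.02.01 not covered. → 48%.
Line B: kraft paper → 14.01; coated → 14.01.01; in rolls → 14.01.01.01. Scheduled 5%. Javaros agreement on 14.01.01: RVC < 55%. → 5%.
Line C: newsprint → 14.02; uncoated → 14.02.01; in rolls → 14.02.01.01. Scheduled 31%. quota on 14.02.01.01 exhausted → over-quota 44%. → 44%.
Sum: 48% + 5% + 44% = 97%.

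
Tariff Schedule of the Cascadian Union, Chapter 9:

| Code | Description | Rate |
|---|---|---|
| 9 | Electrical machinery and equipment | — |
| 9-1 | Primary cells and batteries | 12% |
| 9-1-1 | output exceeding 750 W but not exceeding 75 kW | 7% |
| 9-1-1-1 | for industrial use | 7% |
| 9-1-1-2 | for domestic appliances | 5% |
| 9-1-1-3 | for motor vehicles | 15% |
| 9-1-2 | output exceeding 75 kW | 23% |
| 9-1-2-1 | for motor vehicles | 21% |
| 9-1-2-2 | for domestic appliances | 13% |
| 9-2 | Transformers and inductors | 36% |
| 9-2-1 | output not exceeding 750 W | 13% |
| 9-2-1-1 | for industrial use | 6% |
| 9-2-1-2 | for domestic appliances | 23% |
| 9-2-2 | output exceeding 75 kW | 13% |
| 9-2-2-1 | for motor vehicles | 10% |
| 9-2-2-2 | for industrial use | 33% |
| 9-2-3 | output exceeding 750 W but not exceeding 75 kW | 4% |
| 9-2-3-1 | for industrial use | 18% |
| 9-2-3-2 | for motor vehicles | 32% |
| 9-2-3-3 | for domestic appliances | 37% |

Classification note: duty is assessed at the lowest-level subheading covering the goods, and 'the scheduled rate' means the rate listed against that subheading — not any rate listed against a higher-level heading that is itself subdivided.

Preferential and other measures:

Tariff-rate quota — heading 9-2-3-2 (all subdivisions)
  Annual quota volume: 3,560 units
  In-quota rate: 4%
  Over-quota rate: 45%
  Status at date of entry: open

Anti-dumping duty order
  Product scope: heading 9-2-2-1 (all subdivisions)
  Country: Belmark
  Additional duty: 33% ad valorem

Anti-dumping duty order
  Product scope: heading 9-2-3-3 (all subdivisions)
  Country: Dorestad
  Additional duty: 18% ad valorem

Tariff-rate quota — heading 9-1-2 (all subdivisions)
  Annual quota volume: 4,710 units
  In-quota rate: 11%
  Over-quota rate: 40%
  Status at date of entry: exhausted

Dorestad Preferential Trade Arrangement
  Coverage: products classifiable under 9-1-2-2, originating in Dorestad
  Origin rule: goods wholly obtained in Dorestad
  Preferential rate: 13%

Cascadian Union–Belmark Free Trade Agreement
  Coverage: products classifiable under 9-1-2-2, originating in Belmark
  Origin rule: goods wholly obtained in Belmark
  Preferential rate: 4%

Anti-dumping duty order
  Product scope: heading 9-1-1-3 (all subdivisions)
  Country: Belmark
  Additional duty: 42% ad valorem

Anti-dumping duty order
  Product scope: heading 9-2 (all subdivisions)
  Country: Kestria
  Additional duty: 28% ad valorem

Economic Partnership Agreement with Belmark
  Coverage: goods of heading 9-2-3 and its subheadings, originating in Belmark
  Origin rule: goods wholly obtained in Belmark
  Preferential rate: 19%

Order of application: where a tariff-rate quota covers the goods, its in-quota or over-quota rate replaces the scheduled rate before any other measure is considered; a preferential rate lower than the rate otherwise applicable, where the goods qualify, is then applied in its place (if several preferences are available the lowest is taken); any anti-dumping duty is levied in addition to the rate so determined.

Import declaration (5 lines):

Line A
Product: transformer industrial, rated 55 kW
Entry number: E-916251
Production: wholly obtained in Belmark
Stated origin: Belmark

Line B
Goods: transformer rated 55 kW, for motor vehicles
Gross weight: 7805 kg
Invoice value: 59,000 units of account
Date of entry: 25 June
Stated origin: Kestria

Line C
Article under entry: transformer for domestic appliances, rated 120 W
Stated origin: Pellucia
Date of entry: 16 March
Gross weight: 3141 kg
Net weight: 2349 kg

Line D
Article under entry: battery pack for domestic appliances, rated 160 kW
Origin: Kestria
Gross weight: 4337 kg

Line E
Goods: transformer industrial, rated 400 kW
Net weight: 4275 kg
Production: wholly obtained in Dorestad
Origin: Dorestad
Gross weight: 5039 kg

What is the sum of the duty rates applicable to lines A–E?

146%

Line A: transformer → 9-2; rated 55 kW → 9-2-3; industrial → 9-2-3-1. Scheduled 18%. Belmark agreement on 9-1-2-2: 9-2-3-1 not covered; Belmark agreement on 9-2-3: wholly obtained → 19% available; preference 19% not lower than 18% → no reduction. → 18%.
Line B: transformer → 9-2; rated 55 kW → 9-2-3; for motor vehicles → 9-2-3-2. Scheduled 32%. quota on 9-2-3-2 open → in-quota 4%; anti-dumping (Kestria, 9-2): +28%; total 4% + 28% = 32%. → 32%.
Line C: transformer → 9-2; rated 120 W → 9-2-1; for domestic appliances → 9-2-1-2. Scheduled 23%. No special measure applies. → 23%.
Line D: battery pack → 9-1; rated 160 kW → 9-1-2; for domestic appliances → 9-1-2-2. Scheduled 13%. quota on 9-1-2 exhausted → over-quota 40%. → 40%.
Line E: transformer → 9-2; rated 400 kW → 9-2-2; industrial → 9-2-2-2. Scheduled 33%. Dorestad agreement on 9-1-2-2: 9-2-2-2 not covered. → 33%.
Sum: 18% + 32% + 23% + 40% + 33% = 146%.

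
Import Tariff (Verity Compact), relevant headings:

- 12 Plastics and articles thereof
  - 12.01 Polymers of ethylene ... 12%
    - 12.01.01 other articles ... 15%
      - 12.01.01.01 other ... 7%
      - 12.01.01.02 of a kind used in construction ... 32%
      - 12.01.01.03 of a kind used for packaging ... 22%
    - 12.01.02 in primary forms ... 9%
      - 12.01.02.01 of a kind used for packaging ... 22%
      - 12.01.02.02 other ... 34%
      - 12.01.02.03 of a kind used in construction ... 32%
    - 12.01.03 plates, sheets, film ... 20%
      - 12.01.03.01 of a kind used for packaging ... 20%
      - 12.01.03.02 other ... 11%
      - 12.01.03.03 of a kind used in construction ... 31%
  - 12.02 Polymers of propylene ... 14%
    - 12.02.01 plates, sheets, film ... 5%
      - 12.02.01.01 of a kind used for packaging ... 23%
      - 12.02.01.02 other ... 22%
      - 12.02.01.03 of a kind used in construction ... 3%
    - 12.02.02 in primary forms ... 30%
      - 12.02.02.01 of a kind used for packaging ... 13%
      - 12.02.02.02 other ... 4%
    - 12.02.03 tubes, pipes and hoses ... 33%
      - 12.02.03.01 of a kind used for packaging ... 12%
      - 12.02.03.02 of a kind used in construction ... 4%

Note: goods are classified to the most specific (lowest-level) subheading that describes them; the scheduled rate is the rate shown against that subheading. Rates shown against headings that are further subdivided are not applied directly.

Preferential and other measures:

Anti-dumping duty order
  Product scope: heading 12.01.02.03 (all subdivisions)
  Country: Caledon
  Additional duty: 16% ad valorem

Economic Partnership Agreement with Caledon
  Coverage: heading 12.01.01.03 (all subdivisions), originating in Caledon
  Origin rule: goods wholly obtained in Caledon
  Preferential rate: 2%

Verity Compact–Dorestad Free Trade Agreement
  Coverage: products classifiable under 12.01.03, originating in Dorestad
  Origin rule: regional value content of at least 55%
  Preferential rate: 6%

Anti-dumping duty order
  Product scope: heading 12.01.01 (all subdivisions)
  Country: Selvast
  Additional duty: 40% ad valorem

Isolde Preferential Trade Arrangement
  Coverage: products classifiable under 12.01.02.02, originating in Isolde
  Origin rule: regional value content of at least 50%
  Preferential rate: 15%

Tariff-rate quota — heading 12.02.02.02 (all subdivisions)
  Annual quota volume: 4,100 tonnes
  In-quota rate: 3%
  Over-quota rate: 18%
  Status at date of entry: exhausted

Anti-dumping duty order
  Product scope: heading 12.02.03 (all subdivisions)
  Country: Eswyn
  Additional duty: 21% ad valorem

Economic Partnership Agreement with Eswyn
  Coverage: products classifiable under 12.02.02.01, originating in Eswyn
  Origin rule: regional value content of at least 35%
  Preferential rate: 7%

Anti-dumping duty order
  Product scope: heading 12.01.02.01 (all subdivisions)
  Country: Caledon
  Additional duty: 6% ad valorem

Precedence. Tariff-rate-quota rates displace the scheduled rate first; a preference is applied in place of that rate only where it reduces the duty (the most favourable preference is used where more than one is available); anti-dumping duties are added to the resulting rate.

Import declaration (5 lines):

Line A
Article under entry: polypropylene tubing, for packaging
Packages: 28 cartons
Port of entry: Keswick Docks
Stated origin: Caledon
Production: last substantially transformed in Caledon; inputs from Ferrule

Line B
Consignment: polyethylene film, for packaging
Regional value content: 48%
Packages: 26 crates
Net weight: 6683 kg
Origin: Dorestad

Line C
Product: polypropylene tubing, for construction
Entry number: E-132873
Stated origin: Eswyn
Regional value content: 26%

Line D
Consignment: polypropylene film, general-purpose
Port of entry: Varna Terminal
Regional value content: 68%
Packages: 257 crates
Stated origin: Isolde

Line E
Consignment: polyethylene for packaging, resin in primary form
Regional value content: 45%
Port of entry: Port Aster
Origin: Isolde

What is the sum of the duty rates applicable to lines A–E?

101%

Line A: polypropylene → 12.02; tubing → 12.02.03; for packaging → 12.02.03.01. Scheduled 12%. Caledon agreement on 12.01.01.03: 12.02.03.01 not covered. → 12%.
Line B: polyethylene → 12.01; film → 12.01.03; for packaging → 12.01.03.01. Scheduled 20%. Dorestad agreement on 12.01.03: RVC < 55%. → 20%.
Line C: polypropylene → 12.02; tubing → 12.02.03; for construction → 12.02.03.02. Scheduled 4%. Eswyn agreement on 12.02.02.01: 12.02.03.02 not covered; anti-dumping (Eswyn, 12.02.03): +21%; total 4% + 21% = 25%. → 25%.
Line D: polypropylene → 12.02; film → 12.02.01; general-purpose → 12.02.01.02. Scheduled 22%. Isolde agreement on 12.01.02.02: 12.02.01.02 not covered. → 22%.
Line E: polyethylene → 12.01; resin in primary form → 12.01.02; for packaging → 12.01.02.01. Scheduled 22%. Isolde agreement on 12.01.02.02: 12.01.02.01 not covered. → 22%.
Sum: 12% + 20% + 25% + 22% + 22% = 101%.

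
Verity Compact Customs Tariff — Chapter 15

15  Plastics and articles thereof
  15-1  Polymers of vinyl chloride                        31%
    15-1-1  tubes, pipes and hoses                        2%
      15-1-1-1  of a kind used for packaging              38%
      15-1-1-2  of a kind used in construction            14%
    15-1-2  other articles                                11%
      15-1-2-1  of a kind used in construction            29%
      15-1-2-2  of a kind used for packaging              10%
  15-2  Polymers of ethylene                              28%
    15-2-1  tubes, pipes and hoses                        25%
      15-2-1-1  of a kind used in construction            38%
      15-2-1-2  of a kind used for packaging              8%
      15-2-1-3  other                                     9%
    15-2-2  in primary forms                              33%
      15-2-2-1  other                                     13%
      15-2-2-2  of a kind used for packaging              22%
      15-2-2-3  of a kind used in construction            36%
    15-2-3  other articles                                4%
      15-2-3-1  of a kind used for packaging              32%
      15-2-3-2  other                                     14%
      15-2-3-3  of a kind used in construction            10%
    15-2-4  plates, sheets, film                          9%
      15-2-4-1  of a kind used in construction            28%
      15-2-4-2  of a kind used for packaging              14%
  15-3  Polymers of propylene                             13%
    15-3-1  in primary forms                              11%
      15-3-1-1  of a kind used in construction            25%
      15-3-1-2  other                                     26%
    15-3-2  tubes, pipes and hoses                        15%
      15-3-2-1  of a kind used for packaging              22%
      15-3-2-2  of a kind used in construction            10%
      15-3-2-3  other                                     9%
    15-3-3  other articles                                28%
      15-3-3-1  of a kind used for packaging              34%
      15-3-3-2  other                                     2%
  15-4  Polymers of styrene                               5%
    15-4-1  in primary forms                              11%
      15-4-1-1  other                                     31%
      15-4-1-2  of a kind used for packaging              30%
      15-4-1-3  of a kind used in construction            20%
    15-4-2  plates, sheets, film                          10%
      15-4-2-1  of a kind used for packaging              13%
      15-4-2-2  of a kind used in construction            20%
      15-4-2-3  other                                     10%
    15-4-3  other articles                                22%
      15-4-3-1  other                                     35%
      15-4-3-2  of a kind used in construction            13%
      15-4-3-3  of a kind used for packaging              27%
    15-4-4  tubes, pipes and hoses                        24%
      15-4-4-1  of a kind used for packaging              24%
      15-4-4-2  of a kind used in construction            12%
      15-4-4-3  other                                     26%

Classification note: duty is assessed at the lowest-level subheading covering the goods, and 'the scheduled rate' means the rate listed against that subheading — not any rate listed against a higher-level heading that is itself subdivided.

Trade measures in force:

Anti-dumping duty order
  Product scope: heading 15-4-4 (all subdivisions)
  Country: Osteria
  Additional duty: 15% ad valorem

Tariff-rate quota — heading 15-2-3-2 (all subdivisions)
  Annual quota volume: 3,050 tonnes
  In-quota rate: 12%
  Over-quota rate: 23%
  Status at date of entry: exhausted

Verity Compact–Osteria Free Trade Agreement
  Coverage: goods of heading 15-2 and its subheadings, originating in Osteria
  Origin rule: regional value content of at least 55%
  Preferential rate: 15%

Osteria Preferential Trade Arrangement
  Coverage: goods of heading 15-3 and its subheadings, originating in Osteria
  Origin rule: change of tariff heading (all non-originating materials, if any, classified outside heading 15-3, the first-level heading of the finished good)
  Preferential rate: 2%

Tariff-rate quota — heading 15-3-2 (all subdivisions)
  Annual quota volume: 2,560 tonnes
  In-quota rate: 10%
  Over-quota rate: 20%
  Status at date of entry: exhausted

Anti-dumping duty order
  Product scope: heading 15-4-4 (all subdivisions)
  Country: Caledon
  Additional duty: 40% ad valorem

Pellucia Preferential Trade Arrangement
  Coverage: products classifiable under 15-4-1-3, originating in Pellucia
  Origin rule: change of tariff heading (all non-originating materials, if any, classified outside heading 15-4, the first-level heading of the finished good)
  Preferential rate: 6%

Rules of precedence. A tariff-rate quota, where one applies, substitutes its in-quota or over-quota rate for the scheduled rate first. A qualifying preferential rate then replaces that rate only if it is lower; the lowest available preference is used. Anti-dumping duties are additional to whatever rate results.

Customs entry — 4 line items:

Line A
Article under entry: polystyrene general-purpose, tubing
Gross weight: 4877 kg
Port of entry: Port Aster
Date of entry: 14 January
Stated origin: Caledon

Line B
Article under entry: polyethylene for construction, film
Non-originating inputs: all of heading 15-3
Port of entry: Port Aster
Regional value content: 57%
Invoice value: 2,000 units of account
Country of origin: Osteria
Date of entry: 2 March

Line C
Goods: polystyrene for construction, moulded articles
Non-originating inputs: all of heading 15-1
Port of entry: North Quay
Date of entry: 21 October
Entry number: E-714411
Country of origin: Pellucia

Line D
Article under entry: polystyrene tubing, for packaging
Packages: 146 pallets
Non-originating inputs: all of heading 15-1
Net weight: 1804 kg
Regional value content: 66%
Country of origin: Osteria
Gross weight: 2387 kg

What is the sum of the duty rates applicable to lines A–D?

133%

Line A: polystyrene → 15-4; tubing → 15-4-4; general-purpose → 15-4-4-3. Scheduled 26%. anti-dumping (Caledon, 15-4-4): +40%; total 26% + 40% = 66%. → 66%.
Line B: polyethylene → 15-2; film → 15-2-4; for construction → 15-2-4-1. Scheduled 28%. Osteria agreement on 15-2: RVC ≥ 55% → 15% available; Osteria agreement on 15-3: 15-2-4-1 not covered; preferential 15%. → 15%.
Line C: polystyrene → 15-4; moulded articles → 15-4-3; for construction → 15-4-3-2. Scheduled 13%. Pellucia agreement on 15-4-1-3: 15-4-3-2 not covered. → 13%.
Line D: polystyrene → 15-4; tubing → 15-4-4; for packaging → 15-4-4-1. Scheduled 24%. Osteria agreement on 15-2: 15-4-4-1 not covered; Osteria agreement on 15-3: 15-4-4-1 not covered; anti-dumping (Osteria, 15-4-4): +15%; total 24% + 15% = 39%. → 39%.
Sum: 66% + 15% + 13% + 39% = 133%.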